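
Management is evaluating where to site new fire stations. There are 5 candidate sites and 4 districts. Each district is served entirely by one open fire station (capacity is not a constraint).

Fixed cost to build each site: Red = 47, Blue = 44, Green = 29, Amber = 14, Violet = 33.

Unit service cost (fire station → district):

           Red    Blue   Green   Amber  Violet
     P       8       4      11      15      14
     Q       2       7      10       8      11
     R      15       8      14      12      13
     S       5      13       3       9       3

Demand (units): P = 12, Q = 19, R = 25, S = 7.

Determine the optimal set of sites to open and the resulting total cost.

For any fixed open set, each district goes to its cheapest open site; total = fixed + service.
{Red, Blue}: P→Blue 4·12=48, Q→Red 2·19=38, R→Blue 8·25=200, S→Red 5·7=35. Service 321; fixed 91; total 412.
{Red, Blue, Amber}: service 321 + fixed 105 = 426
{Red, Blue, Green}: service 307 + fixed 120 = 427
{Red, Blue, Green, Amber, Violet}: P→Blue 4·12=48, Q→Red 2·19=38, R→Blue 8·25=200, S→Green 3·7=21. Service 307; fixed 167; total 474.
No other subset beats 412.

Open Red and Blue; minimum total cost 412.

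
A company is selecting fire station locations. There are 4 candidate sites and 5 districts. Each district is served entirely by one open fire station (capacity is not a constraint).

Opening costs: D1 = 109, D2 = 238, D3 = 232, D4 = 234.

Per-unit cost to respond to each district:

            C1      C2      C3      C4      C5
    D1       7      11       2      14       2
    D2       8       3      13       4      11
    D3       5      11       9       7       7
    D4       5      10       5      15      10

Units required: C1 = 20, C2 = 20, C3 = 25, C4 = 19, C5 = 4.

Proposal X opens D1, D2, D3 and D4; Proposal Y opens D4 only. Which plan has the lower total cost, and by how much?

Proposal X: {D1, D2, D3, D4}: C1→D3 5·20=100, C2→D2 3·20=60, C3→D1 2·25=50, C4→D2 4·19=76, C5→D1 2·4=8. Service 294; fixed 813; total 1107.
Proposal Y: {D4}: C1→D4 5·20=100, C2→D4 10·20=200, C3→D4 5·25=125, C4→D4 15·19=285, C5→D4 10·4=40. Service 750; fixed 234; total 984.
Difference: |1107 − 984| = 123.

Proposal Y is cheaper by 123.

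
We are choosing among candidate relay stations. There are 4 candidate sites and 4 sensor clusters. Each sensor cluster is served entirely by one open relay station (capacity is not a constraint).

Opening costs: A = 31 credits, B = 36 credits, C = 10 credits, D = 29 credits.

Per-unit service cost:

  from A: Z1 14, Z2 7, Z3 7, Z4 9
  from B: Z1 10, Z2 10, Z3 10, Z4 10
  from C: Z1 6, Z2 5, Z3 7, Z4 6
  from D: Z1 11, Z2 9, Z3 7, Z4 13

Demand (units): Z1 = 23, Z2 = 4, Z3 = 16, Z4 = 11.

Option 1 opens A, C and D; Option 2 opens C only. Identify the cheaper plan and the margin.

Option 1: {A, C, D}: Z1→C 6·23=138, Z2→C 5·4=20, Z3→A 7·16=112, Z4→C 6·11=66. Service 336; fixed 70; total 406.
Option 2: {C}: Z1→C 6·23=138, Z2→C 5·4=20, Z3→C 7·16=112, Z4→C 6·11=66. Service 336; fixed 10; total 346.
Difference: |406 − 346| = 60.

Option 2 is cheaper by 60.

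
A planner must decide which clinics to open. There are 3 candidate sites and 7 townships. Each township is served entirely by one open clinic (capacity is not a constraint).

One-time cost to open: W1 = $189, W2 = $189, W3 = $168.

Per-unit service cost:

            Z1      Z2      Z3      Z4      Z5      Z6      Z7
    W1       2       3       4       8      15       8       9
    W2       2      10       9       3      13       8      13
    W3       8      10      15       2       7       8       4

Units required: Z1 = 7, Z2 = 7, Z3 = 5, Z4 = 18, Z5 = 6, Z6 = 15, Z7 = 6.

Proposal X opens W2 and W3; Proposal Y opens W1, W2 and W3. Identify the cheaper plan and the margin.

Proposal X is cheaper by 115.

Proposal X: {W2, W3}: Z1→W2 2·7=14, Z2→W2 10·7=70, Z3→W2 9·5=45, Z4→W3 2·18=36, Z5→W3 7·6=42, Z6→W2 8·15=120, Z7→W3 4·6=24. Service 351; fixed 357; total 708.
Proposal Y: {W1, W2, W3}: Z1→W1 2·7=14, Z2→W1 3·7=21, Z3→W1 4·5=20, Z4→W3 2·18=36, Z5→W3 7·6=42, Z6→W1 8·15=120, Z7→W3 4·6=24. Service 277; fixed 546; total 823.
Difference: |708 − 823| = 115.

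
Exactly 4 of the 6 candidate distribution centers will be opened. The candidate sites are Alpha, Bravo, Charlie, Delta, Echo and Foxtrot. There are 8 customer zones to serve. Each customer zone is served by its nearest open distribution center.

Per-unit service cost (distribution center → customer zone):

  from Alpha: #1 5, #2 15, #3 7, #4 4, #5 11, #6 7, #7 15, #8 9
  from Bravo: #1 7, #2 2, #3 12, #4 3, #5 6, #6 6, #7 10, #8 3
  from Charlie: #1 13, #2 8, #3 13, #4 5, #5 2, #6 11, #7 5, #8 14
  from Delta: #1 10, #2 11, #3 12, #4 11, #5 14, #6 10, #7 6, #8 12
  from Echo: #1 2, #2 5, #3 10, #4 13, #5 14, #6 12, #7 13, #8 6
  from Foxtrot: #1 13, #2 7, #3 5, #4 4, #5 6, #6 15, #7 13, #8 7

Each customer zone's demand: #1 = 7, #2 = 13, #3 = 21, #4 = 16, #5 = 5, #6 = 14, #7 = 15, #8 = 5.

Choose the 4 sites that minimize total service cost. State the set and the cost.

Choose Bravo, Charlie, Echo and Foxtrot; total service cost 377.

With exactly 4 open, each customer zone uses its cheapest among the chosen.
{Bravo, Charlie, Echo, Foxtrot}: #1→Echo 2·7=14, #2→Bravo 2·13=26, #3→Foxtrot 5·21=105, #4→Bravo 3·16=48, #5→Charlie 2·5=10, #6→Bravo 6·14=84, #7→Charlie 5·15=75, #8→Bravo 3·5=15. Service cost 377.
{Alpha, Bravo, Charlie, Foxtrot}: service cost 398
{Bravo, Charlie, Delta, Foxtrot}: service cost 412
Among all 15 size-4 choices, {Bravo, Charlie, Echo, Foxtrot} is lowest.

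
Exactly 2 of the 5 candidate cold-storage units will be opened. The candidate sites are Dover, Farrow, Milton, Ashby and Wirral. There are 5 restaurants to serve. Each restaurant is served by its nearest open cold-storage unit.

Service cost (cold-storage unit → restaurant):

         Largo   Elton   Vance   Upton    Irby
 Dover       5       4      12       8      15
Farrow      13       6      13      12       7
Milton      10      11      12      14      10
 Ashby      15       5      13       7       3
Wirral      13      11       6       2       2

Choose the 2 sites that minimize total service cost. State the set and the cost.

With exactly 2 open, each restaurant uses its cheapest among the chosen.
{Dover, Wirral}: Largo→Dover 5, Elton→Dover 4, Vance→Wirral 6, Upton→Wirral 2, Irby→Wirral 2. Service cost 19.
{Ashby, Wirral}: service cost 28
{Farrow, Wirral}: service cost 29
Among all 10 size-2 choices, {Dover, Wirral} is lowest.

Choose Dover and Wirral; total service cost 19.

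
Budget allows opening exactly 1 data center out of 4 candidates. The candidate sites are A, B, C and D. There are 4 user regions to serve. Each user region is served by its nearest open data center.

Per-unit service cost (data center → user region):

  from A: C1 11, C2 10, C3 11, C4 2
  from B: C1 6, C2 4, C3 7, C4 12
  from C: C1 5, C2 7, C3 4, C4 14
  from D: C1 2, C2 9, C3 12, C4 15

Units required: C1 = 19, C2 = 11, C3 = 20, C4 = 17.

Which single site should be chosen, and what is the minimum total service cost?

Choose C only; total service cost 490.

With exactly 1 open, each user region uses its cheapest among the chosen.
{C}: C1→C 5·19=95, C2→C 7·11=77, C3→C 4·20=80, C4→C 14·17=238. Service cost 490.
{B}: service cost 502
{A}: service cost 573
Among all 4 size-1 choices, {C} is lowest.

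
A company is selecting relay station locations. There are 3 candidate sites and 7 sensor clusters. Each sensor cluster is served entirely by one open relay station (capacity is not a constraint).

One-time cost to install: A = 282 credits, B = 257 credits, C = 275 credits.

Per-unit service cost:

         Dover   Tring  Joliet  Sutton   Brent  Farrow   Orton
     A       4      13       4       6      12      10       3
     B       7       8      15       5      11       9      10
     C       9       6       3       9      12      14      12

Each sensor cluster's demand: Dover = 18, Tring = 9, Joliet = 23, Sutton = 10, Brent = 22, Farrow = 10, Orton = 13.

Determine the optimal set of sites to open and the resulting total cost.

Open A only; minimum total cost 1026.

For any fixed open set, each sensor cluster goes to its cheapest open site; total = fixed + service.
{A}: Dover→A 4·18=72, Tring→A 13·9=117, Joliet→A 4·23=92, Sutton→A 6·10=60, Brent→A 12·22=264, Farrow→A 10·10=100, Orton→A 3·13=39. Service 744; fixed 282; total 1026.
{A, B}: service 657 + fixed 539 = 1196
{C}: Dover→C 9·18=162, Tring→C 6·9=54, Joliet→C 3·23=69, Sutton→C 9·10=90, Brent→C 12·22=264, Farrow→C 14·10=140, Orton→C 12·13=156. Service 935; fixed 275; total 1210.
{A, B, C}: Dover→A 4·18=72, Tring→C 6·9=54, Joliet→C 3·23=69, Sutton→B 5·10=50, Brent→B 11·22=242, Farrow→B 9·10=90, Orton→A 3·13=39. Service 616; fixed 814; total 1430.
No other subset beats 1026.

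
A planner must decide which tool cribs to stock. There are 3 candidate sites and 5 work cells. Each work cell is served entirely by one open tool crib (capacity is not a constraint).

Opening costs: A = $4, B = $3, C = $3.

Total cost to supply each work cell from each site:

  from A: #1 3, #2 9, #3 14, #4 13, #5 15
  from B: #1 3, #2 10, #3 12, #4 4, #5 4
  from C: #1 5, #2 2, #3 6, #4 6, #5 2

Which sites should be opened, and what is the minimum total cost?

For any fixed open set, each work cell goes to its cheapest open site; total = fixed + service.
{B, C}: #1→B 3, #2→C 2, #3→C 6, #4→B 4, #5→C 2. Service 17; fixed 6; total 23.
{C}: #1→C 5, #2→C 2, #3→C 6, #4→C 6, #5→C 2. Service 21; fixed 3; total 24.
{A, C}: #1→A 3, #2→C 2, #3→C 6, #4→C 6, #5→C 2. Service 19; fixed 7; total 26.
{A, B, C}: service 17 + fixed 10 = 27
No other subset beats 23.

Open B and C; minimum total cost 23.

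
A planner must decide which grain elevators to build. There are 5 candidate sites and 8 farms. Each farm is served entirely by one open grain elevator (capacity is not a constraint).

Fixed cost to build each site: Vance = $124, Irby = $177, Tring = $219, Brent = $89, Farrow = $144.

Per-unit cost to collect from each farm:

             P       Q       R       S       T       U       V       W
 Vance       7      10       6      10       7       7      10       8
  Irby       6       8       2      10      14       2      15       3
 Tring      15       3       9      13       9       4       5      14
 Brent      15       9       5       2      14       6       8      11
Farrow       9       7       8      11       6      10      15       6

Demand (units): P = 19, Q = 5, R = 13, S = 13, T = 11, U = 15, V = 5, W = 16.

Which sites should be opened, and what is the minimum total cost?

Open Irby and Brent; minimum total cost 744.

For any fixed open set, each farm goes to its cheapest open site; total = fixed + service.
{Irby, Brent}: P→Irby 6·19=114, Q→Irby 8·5=40, R→Irby 2·13=26, S→Brent 2·13=26, T→Irby 14·11=154, U→Irby 2·15=30, V→Brent 8·5=40, W→Irby 3·16=48. Service 478; fixed 266; total 744.
{Vance, Irby, Brent}: P→Irby 6·19=114, Q→Irby 8·5=40, R→Irby 2·13=26, S→Brent 2·13=26, T→Vance 7·11=77, U→Irby 2·15=30, V→Brent 8·5=40, W→Irby 3·16=48. Service 401; fixed 390; total 791.
{Irby}: P→Irby 6·19=114, Q→Irby 8·5=40, R→Irby 2·13=26, S→Irby 10·13=130, T→Irby 14·11=154, U→Irby 2·15=30, V→Irby 15·5=75, W→Irby 3·16=48. Service 617; fixed 177; total 794.
{Vance, Irby, Tring, Brent, Farrow}: P→Irby 6·19=114, Q→Tring 3·5=15, R→Irby 2·13=26, S→Brent 2·13=26, T→Farrow 6·11=66, U→Irby 2·15=30, V→Tring 5·5=25, W→Irby 3·16=48. Service 350; fixed 753; total 1103.
No other subset beats 744.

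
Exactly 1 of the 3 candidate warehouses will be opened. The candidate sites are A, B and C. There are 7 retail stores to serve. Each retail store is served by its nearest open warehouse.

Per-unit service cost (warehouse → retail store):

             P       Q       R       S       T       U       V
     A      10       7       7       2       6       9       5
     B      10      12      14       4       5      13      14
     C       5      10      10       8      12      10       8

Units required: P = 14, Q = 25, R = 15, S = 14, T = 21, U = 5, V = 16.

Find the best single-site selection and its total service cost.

With exactly 1 open, each retail store uses its cheapest among the chosen.
{A}: P→A 10·14=140, Q→A 7·25=175, R→A 7·15=105, S→A 2·14=28, T→A 6·21=126, U→A 9·5=45, V→A 5·16=80. Service cost 699.
{C}: service cost 1012
{B}: service cost 1100
Among all 3 size-1 choices, {A} is lowest.

Choose A only; total service cost 699.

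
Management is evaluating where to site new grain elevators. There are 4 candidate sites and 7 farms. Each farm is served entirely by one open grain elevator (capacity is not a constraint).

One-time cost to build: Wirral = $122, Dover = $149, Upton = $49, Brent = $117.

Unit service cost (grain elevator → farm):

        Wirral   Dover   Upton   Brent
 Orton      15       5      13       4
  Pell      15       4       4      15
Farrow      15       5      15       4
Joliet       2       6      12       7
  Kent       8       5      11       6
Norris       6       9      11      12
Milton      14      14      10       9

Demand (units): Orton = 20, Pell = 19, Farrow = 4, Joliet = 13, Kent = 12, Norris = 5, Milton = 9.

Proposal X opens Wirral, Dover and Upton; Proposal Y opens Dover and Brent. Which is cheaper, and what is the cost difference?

Proposal X: {Wirral, Dover, Upton}: Orton→Dover 5·20=100, Pell→Dover 4·19=76, Farrow→Dover 5·4=20, Joliet→Wirral 2·13=26, Kent→Dover 5·12=60, Norris→Wirral 6·5=30, Milton→Upton 10·9=90. Service 402; fixed 320; total 722.
Proposal Y: {Dover, Brent}: Orton→Brent 4·20=80, Pell→Dover 4·19=76, Farrow→Brent 4·4=16, Joliet→Dover 6·13=78, Kent→Dover 5·12=60, Norris→Dover 9·5=45, Milton→Brent 9·9=81. Service 436; fixed 266; total 702.
Difference: |722 − 702| = 20.

Proposal Y is cheaper by 20.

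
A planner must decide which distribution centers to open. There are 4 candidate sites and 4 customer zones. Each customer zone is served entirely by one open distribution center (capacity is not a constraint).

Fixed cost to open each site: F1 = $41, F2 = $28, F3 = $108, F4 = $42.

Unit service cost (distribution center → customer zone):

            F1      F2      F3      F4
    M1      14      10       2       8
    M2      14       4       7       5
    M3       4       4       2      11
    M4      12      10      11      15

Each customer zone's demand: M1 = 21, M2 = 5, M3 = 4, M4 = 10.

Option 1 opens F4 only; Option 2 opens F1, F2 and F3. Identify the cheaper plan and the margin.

Option 1: {F4}: M1→F4 8·21=168, M2→F4 5·5=25, M3→F4 11·4=44, M4→F4 15·10=150. Service 387; fixed 42; total 429.
Option 2: {F1, F2, F3}: M1→F3 2·21=42, M2→F2 4·5=20, M3→F3 2·4=8, M4→F2 10·10=100. Service 170; fixed 177; total 347.
Difference: |429 − 347| = 82.

Option 2 is cheaper by 82.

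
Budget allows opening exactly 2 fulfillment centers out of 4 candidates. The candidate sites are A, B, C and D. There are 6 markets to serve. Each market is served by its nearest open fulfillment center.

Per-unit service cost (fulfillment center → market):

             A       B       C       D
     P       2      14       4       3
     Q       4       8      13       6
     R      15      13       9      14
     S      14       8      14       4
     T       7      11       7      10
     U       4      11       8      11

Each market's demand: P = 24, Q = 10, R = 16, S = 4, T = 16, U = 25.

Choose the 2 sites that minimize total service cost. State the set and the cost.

With exactly 2 open, each market uses its cheapest among the chosen.
{A, C}: P→A 2·24=48, Q→A 4·10=40, R→C 9·16=144, S→A 14·4=56, T→A 7·16=112, U→A 4·25=100. Service cost 500.
{A, B}: service cost 540
{A, D}: service cost 540
Among all 6 size-2 choices, {A, C} is lowest.

Choose A and C; total service cost 500.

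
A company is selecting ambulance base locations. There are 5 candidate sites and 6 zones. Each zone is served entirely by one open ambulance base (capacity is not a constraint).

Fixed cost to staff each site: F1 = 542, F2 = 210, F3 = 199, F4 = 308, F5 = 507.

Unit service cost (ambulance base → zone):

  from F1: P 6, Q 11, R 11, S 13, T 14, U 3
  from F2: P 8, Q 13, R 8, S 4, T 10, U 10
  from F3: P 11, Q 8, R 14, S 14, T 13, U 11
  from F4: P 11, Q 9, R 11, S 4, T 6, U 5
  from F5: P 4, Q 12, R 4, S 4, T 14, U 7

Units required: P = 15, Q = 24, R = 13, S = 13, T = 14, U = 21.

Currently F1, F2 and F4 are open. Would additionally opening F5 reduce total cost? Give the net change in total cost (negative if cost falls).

No — net change +425 (cost rises by 425).

Current service cost with {F1, F2, F4}: 609.
Adding F5: each zone re-picks its cheapest; new service cost 527, saving 82.
Extra fixed cost: 507. Net change = 507 − 82 = 425.
(Totals: 1669 → 2094.)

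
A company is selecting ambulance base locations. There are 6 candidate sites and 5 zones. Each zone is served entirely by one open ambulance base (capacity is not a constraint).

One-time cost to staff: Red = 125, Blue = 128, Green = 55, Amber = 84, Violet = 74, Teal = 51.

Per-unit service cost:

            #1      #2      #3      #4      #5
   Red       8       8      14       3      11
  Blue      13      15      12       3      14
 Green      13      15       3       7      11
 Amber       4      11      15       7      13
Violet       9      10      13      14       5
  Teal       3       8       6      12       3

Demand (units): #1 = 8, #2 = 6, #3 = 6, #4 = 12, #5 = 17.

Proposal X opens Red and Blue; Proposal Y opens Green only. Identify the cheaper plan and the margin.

Proposal Y is cheaper by 122.

Proposal X: {Red, Blue}: #1→Red 8·8=64, #2→Red 8·6=48, #3→Blue 12·6=72, #4→Red 3·12=36, #5→Red 11·17=187. Service 407; fixed 253; total 660.
Proposal Y: {Green}: #1→Green 13·8=104, #2→Green 15·6=90, #3→Green 3·6=18, #4→Green 7·12=84, #5→Green 11·17=187. Service 483; fixed 55; total 538.
Difference: |660 − 538| = 122.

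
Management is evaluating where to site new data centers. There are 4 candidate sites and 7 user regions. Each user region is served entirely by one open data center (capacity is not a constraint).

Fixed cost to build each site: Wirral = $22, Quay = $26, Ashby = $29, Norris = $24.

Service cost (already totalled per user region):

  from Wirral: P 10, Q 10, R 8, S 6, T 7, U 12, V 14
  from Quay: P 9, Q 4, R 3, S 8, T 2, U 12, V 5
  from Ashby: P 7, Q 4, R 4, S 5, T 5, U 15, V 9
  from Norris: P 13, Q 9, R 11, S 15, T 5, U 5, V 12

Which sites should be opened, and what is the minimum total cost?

Open Quay only; minimum total cost 69.

For any fixed open set, each user region goes to its cheapest open site; total = fixed + service.
{Quay}: P→Quay 9, Q→Quay 4, R→Quay 3, S→Quay 8, T→Quay 2, U→Quay 12, V→Quay 5. Service 43; fixed 26; total 69.
{Ashby}: P→Ashby 7, Q→Ashby 4, R→Ashby 4, S→Ashby 5, T→Ashby 5, U→Ashby 15, V→Ashby 9. Service 49; fixed 29; total 78.
{Quay, Norris}: service 36 + fixed 50 = 86
{Wirral, Quay, Ashby, Norris}: P→Ashby 7, Q→Quay 4, R→Quay 3, S→Ashby 5, T→Quay 2, U→Norris 5, V→Quay 5. Service 31; fixed 101; total 132.
No other subset beats 69.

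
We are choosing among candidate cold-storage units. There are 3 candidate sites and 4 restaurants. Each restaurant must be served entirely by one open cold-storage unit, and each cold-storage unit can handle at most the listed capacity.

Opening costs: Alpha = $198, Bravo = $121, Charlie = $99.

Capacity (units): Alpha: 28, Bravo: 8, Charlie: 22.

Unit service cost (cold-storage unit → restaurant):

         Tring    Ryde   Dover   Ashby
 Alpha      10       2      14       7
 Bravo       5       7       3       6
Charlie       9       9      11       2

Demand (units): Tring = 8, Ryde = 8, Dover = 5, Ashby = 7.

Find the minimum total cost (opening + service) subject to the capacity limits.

Open {Bravo, Charlie}: Tring→Bravo 5·8=40, Ryde→Charlie 9·8=72, Dover→Charlie 11·5=55, Ashby→Charlie 2·7=14.
Loads: Bravo carries 8/8, Charlie carries 20/22. Service 181; fixed 220; total 401.
Next best feasible plan costs 413.

Minimum total cost: 401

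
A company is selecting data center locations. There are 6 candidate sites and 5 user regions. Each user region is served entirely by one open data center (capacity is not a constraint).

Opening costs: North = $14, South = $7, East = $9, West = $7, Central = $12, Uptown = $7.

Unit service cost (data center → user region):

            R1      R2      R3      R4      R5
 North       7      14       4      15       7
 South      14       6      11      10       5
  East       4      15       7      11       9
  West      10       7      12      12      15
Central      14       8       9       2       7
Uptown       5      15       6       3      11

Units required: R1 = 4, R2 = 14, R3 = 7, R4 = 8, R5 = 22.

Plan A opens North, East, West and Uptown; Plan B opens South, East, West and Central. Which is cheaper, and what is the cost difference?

Plan A: {North, East, West, Uptown}: R1→East 4·4=16, R2→West 7·14=98, R3→North 4·7=28, R4→Uptown 3·8=24, R5→North 7·22=154. Service 320; fixed 37; total 357.
Plan B: {South, East, West, Central}: R1→East 4·4=16, R2→South 6·14=84, R3→East 7·7=49, R4→Central 2·8=16, R5→South 5·22=110. Service 275; fixed 35; total 310.
Difference: |357 − 310| = 47.

Plan B is cheaper by 47.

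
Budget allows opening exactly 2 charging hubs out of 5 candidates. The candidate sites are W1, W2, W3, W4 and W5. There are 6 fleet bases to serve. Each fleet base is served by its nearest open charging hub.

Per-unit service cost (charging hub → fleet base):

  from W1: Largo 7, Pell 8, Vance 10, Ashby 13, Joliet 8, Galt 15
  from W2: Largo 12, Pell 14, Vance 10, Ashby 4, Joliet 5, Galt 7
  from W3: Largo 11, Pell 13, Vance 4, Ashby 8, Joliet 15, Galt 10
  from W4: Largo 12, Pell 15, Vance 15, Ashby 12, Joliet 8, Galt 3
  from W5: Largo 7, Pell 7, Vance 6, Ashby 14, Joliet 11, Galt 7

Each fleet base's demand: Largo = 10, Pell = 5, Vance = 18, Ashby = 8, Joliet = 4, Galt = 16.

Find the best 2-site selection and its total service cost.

Choose W2 and W5; total service cost 377.

With exactly 2 open, each fleet base uses its cheapest among the chosen.
{W2, W5}: Largo→W5 7·10=70, Pell→W5 7·5=35, Vance→W5 6·18=108, Ashby→W2 4·8=32, Joliet→W2 5·4=20, Galt→W2 7·16=112. Service cost 377.
{W4, W5}: service cost 389
{W3, W4}: service cost 391
Among all 10 size-2 choices, {W2, W5} is lowest.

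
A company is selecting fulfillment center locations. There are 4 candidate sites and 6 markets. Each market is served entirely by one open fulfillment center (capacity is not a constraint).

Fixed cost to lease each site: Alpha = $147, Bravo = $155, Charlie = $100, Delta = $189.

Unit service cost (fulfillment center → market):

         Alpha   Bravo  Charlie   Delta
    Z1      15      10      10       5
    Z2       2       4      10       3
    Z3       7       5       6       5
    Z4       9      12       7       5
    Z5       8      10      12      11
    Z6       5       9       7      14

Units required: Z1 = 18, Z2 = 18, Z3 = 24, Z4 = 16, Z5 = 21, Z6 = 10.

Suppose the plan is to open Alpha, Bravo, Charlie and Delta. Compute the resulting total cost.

Each market is assigned to its cheapest site among the open ones.
{Alpha, Bravo, Charlie, Delta}: Z1→Delta 5·18=90, Z2→Alpha 2·18=36, Z3→Bravo 5·24=120, Z4→Delta 5·16=80, Z5→Alpha 8·21=168, Z6→Alpha 5·10=50. Service 544; fixed 591; total 1135.

Total cost: 1135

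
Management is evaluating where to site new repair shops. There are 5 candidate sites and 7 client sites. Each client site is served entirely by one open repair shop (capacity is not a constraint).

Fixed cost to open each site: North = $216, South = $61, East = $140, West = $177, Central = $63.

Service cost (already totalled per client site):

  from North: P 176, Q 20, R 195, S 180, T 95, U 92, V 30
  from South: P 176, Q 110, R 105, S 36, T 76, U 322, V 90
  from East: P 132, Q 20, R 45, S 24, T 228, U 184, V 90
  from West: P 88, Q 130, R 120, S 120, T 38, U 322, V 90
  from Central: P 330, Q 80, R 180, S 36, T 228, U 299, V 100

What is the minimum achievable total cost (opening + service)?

For any fixed open set, each client site goes to its cheapest open site; total = fixed + service.
{South, East}: P→East 132, Q→East 20, R→East 45, S→East 24, T→South 76, U→East 184, V→South 90. Service 571; fixed 201; total 772.
{North, East}: service 438 + fixed 356 = 794
{East, West}: service 489 + fixed 317 = 806
{North, South, East, West, Central}: service 337 + fixed 657 = 994
No other subset beats 772.

Minimum total cost: 772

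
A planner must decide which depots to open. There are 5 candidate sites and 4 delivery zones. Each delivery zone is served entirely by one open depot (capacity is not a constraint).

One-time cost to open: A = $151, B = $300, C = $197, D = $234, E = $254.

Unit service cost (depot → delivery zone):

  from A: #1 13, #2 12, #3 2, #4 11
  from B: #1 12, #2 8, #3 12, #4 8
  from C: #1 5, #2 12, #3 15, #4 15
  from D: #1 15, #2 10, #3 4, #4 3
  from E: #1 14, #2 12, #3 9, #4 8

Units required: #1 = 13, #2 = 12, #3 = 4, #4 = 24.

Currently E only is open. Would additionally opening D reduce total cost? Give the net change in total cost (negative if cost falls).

Current service cost with {E}: 554.
Adding D: each delivery zone re-picks its cheapest; new service cost 390, saving 164.
Extra fixed cost: 234. Net change = 234 − 164 = 70.
(Totals: 808 → 878.)

No — net change +70 (cost rises by 70).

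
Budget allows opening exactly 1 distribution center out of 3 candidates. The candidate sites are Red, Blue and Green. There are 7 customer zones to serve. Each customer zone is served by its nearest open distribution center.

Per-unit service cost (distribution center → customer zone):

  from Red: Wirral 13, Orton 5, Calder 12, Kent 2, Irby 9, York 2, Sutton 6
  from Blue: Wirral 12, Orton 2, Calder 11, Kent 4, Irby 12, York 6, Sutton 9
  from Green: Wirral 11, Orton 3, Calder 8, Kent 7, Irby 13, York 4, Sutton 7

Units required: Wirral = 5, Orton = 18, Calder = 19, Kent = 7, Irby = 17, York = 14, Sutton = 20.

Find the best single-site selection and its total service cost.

Choose Red only; total service cost 698.

With exactly 1 open, each customer zone uses its cheapest among the chosen.
{Red}: Wirral→Red 13·5=65, Orton→Red 5·18=90, Calder→Red 12·19=228, Kent→Red 2·7=14, Irby→Red 9·17=153, York→Red 2·14=28, Sutton→Red 6·20=120. Service cost 698.
{Green}: service cost 727
{Blue}: service cost 801
Among all 3 size-1 choices, {Red} is lowest.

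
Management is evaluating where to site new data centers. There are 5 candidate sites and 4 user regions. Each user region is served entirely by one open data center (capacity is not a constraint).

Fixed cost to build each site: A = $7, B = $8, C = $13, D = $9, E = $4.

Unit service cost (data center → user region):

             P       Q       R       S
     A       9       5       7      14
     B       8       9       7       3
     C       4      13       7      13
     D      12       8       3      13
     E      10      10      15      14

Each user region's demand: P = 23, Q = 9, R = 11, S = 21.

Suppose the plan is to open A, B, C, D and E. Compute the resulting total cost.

Total cost: 274

Each user region is assigned to its cheapest site among the open ones.
{A, B, C, D, E}: P→C 4·23=92, Q→A 5·9=45, R→D 3·11=33, S→B 3·21=63. Service 233; fixed 41; total 274.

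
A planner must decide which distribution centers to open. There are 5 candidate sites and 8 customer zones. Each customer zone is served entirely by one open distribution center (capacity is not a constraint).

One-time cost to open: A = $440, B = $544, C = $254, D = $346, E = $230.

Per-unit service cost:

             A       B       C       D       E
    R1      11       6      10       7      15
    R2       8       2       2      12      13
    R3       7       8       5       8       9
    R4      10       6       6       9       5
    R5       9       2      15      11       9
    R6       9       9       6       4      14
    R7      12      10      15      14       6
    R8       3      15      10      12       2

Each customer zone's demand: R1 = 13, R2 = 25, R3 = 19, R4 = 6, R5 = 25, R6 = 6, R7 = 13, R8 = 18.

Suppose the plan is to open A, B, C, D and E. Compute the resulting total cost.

Total cost: 2255

Each customer zone is assigned to its cheapest site among the open ones.
{A, B, C, D, E}: R1→B 6·13=78, R2→B 2·25=50, R3→C 5·19=95, R4→E 5·6=30, R5→B 2·25=50, R6→D 4·6=24, R7→E 6·13=78, R8→E 2·18=36. Service 441; fixed 1814; total 2255.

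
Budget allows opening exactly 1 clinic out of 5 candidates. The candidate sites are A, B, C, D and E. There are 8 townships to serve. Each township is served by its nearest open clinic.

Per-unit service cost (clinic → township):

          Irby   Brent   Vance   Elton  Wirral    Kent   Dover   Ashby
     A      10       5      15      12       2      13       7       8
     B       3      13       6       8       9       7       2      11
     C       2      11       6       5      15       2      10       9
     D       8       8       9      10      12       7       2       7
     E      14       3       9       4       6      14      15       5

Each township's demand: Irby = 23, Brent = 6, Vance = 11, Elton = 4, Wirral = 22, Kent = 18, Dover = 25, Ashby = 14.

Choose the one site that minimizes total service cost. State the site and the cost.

With exactly 1 open, each township uses its cheapest among the chosen.
{B}: Irby→B 3·23=69, Brent→B 13·6=78, Vance→B 6·11=66, Elton→B 8·4=32, Wirral→B 9·22=198, Kent→B 7·18=126, Dover→B 2·25=50, Ashby→B 11·14=154. Service cost 773.
{D}: service cost 909
{C}: service cost 940
Among all 5 size-1 choices, {B} is lowest.

Choose B only; total service cost 773.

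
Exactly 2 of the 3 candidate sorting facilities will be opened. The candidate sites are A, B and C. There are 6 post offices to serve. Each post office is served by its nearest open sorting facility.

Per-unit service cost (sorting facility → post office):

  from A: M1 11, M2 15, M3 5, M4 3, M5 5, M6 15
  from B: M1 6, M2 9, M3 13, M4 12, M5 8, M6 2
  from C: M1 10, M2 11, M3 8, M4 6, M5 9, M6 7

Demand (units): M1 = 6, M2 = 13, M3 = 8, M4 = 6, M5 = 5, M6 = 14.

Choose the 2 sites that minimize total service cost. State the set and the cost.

Choose A and B; total service cost 264.

With exactly 2 open, each post office uses its cheapest among the chosen.
{A, B}: M1→B 6·6=36, M2→B 9·13=117, M3→A 5·8=40, M4→A 3·6=18, M5→A 5·5=25, M6→B 2·14=28. Service cost 264.
{B, C}: service cost 321
{A, C}: service cost 384
Among all 3 size-2 choices, {A, B} is lowest.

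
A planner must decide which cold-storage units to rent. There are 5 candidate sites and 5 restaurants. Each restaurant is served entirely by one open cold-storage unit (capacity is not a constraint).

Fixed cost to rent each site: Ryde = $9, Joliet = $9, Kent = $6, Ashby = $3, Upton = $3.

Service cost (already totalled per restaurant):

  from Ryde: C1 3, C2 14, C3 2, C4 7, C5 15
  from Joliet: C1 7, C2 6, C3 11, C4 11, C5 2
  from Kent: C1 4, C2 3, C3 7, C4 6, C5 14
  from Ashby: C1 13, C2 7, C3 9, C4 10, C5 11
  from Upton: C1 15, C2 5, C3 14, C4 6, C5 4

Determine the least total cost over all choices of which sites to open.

Minimum total cost: 32

For any fixed open set, each restaurant goes to its cheapest open site; total = fixed + service.
{Ryde, Upton}: C1→Ryde 3, C2→Upton 5, C3→Ryde 2, C4→Upton 6, C5→Upton 4. Service 20; fixed 12; total 32.
{Kent, Upton}: C1→Kent 4, C2→Kent 3, C3→Kent 7, C4→Kent 6, C5→Upton 4. Service 24; fixed 9; total 33.
{Ryde, Ashby, Upton}: service 20 + fixed 15 = 35
{Ryde, Joliet, Kent, Ashby, Upton}: service 16 + fixed 30 = 46
No other subset beats 32.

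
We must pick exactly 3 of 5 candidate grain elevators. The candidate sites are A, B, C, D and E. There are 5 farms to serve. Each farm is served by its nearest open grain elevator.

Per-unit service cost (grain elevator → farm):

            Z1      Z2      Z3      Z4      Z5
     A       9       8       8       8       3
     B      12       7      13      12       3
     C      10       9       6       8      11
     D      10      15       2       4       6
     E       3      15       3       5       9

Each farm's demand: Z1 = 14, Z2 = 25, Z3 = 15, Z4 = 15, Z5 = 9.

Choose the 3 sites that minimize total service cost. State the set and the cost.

Choose B, D and E; total service cost 334.

With exactly 3 open, each farm uses its cheapest among the chosen.
{B, D, E}: Z1→E 3·14=42, Z2→B 7·25=175, Z3→D 2·15=30, Z4→D 4·15=60, Z5→B 3·9=27. Service cost 334.
{A, D, E}: service cost 359
{A, B, E}: service cost 364
Among all 10 size-3 choices, {B, D, E} is lowest.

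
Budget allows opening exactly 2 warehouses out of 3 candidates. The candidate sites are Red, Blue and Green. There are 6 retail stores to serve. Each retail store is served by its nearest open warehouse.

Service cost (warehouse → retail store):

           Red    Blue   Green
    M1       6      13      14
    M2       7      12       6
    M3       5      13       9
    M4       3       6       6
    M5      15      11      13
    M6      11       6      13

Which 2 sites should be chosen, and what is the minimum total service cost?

Choose Red and Blue; total service cost 38.

With exactly 2 open, each retail store uses its cheapest among the chosen.
{Red, Blue}: M1→Red 6, M2→Red 7, M3→Red 5, M4→Red 3, M5→Blue 11, M6→Blue 6. Service cost 38.
{Red, Green}: service cost 44
{Blue, Green}: service cost 51
Among all 3 size-2 choices, {Red, Blue} is lowest.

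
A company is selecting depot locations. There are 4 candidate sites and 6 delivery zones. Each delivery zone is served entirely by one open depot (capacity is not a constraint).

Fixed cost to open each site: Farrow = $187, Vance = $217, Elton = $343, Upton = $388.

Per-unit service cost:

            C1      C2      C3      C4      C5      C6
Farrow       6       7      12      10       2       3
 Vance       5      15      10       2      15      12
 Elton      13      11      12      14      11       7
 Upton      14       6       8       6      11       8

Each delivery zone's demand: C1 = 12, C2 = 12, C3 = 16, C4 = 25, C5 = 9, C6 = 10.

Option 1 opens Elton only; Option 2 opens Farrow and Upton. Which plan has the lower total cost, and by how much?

Option 2 is cheaper by 297.

Option 1: {Elton}: C1→Elton 13·12=156, C2→Elton 11·12=132, C3→Elton 12·16=192, C4→Elton 14·25=350, C5→Elton 11·9=99, C6→Elton 7·10=70. Service 999; fixed 343; total 1342.
Option 2: {Farrow, Upton}: C1→Farrow 6·12=72, C2→Upton 6·12=72, C3→Upton 8·16=128, C4→Upton 6·25=150, C5→Farrow 2·9=18, C6→Farrow 3·10=30. Service 470; fixed 575; total 1045.
Difference: |1342 − 1045| = 297.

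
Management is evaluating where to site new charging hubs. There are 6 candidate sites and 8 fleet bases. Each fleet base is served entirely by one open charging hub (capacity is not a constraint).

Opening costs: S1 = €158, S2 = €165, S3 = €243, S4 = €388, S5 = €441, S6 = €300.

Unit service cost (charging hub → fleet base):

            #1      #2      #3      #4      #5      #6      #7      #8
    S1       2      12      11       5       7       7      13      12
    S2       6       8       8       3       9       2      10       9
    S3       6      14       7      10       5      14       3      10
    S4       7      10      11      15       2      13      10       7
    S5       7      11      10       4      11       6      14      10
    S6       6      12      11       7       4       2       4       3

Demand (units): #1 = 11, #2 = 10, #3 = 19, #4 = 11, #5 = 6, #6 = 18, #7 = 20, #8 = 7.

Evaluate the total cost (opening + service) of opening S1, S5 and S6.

Each fleet base is assigned to its cheapest site among the open ones.
{S1, S5, S6}: #1→S1 2·11=22, #2→S5 11·10=110, #3→S5 10·19=190, #4→S5 4·11=44, #5→S6 4·6=24, #6→S6 2·18=36, #7→S6 4·20=80, #8→S6 3·7=21. Service 527; fixed 899; total 1426.

Total cost: 1426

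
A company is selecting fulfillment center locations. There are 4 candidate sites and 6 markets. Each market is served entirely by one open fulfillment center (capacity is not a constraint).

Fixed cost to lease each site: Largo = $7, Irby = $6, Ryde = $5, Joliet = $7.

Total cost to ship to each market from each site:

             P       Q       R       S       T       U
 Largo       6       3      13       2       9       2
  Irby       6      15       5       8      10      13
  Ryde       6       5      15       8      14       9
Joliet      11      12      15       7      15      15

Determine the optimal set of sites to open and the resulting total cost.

For any fixed open set, each market goes to its cheapest open site; total = fixed + service.
{Largo, Irby}: P→Largo 6, Q→Largo 3, R→Irby 5, S→Largo 2, T→Largo 9, U→Largo 2. Service 27; fixed 13; total 40.
{Largo}: service 35 + fixed 7 = 42
{Largo, Irby, Ryde}: service 27 + fixed 18 = 45
{Largo, Irby, Ryde, Joliet}: service 27 + fixed 25 = 52
No other subset beats 40.

Open Largo and Irby; minimum total cost 40.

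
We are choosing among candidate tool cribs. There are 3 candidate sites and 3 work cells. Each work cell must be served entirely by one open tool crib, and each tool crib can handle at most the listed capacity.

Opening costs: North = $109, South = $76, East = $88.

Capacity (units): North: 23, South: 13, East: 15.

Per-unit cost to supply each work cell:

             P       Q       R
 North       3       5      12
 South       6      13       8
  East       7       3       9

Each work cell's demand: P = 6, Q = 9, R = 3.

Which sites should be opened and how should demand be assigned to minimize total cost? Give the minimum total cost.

Minimum total cost: 208

Open {North}: P→North 3·6=18, Q→North 5·9=45, R→North 12·3=36.
Loads: North carries 18/23. Service 99; fixed 109; total 208.
Next best feasible plan costs 251.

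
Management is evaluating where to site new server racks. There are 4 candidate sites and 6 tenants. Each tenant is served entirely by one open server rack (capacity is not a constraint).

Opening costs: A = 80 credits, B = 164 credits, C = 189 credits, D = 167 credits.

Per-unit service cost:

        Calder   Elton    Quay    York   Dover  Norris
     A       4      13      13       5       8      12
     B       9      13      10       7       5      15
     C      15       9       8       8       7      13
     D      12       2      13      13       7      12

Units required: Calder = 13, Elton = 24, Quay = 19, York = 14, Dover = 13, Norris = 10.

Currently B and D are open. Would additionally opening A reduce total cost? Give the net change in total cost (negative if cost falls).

Current service cost with {B, D}: 638.
Adding A: each tenant re-picks its cheapest; new service cost 545, saving 93.
Extra fixed cost: 80. Net change = 80 − 93 = -13.
(Totals: 969 → 956.)

Yes — net change −13 (cost falls by 13).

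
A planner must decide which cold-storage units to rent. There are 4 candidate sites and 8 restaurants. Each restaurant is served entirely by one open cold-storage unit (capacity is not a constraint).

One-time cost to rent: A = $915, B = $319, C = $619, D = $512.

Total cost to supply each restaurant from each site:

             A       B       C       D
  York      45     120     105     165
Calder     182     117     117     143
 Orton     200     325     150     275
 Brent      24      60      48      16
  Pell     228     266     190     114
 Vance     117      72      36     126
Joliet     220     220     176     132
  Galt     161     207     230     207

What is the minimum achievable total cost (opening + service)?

For any fixed open set, each restaurant goes to its cheapest open site; total = fixed + service.
{C}: York→C 105, Calder→C 117, Orton→C 150, Brent→C 48, Pell→C 190, Vance→C 36, Joliet→C 176, Galt→C 230. Service 1052; fixed 619; total 1671.
{D}: service 1178 + fixed 512 = 1690
{B}: York→B 120, Calder→B 117, Orton→B 325, Brent→B 60, Pell→B 266, Vance→B 72, Joliet→B 220, Galt→B 207. Service 1387; fixed 319; total 1706.
{A, B, C, D}: service 771 + fixed 2365 = 3136
No other subset beats 1671.

Minimum total cost: 1671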